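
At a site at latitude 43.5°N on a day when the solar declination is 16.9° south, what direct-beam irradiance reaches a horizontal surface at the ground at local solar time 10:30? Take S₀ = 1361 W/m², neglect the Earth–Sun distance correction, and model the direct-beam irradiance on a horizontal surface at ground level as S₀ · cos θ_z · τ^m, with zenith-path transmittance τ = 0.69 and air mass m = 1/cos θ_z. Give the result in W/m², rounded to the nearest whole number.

Hour angle H = 15° × (10.5 − 12) = -22.50°.
cos θ_z = sin φ sin δ + cos φ cos δ cos H = (0.6884)(-0.2907) + (0.7254)(0.9568)(0.9239) = 0.4411.
Air mass m = 1/cos θ_z = 1/0.4411 = 2.267; τ^m = 0.69^2.267 = 0.4312.
Surface direct beam = 1361 × 0.4411 × 0.4312 = 258.87 W/m².

259 W/m²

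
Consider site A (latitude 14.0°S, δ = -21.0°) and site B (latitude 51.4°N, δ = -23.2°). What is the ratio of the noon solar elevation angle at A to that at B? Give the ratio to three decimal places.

5.390

A: 90° − |-14.0 − (-21.0)| = 83.00°.
B: 90° − |51.4 − (-23.2)| = 15.40°.
Ratio A/B = 83.0000 / 15.4000 = 5.3896.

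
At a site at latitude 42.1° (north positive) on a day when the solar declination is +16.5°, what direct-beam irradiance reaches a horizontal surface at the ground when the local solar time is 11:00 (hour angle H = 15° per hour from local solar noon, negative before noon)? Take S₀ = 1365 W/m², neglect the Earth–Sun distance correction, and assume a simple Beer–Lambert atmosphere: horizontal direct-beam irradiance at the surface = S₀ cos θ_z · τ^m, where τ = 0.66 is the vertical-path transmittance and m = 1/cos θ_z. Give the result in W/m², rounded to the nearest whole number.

746 W/m²

Hour angle H = 15° × (11 − 12) = -15.00°.
With φ = 42.1°, δ = 16.5°, H = -15.00°: sin φ sin δ = 0.1904, cos φ cos δ cos H = 0.6872, so cos θ_z = 0.8776.
Air mass m = 1/cos θ_z = 1/0.8776 = 1.139; τ^m = 0.66^1.139 = 0.6230.
Surface direct beam = 1365 × 0.8776 × 0.6230 = 746.31 W/m².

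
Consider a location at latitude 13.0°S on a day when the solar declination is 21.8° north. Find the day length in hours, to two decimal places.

11.29 hours

cos H_s = −tan(-13.0°) · tan(21.8°) = 0.0923, so H_s = arccos(0.0923) = 84.70°.
Day length = 2 H_s / 15° h⁻¹ = 169.40° / 15 = 11.293 h.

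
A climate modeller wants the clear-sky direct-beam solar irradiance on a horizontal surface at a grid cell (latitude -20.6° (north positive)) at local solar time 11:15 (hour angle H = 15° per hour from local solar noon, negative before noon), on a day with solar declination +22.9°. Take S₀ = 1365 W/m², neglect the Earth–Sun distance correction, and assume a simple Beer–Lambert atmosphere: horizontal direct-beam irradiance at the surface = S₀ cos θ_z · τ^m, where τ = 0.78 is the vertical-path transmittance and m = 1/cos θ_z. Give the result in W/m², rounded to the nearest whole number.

681 W/m²

Hour angle H = 15° × (11.25 − 12) = -11.25°.
cos θ_z = sin(-20.6°) sin(22.9°) + cos(-20.6°) cos(22.9°) cos(-11.25°) = -0.1369 + 0.8457 = 0.7088.
Air mass m = 1/cos θ_z = 1/0.7088 = 1.411; τ^m = 0.78^1.411 = 0.7043.
Surface direct beam = 1365 × 0.7088 × 0.7043 = 681.42 W/m².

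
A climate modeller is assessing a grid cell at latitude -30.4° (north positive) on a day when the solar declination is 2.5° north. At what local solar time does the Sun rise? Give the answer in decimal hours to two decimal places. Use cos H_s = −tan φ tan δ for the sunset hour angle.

6.10 h

The sunset hour angle satisfies cos H_s = −tan φ tan δ = 0.0256, giving H_s = 88.53°.
Sunrise is at 12 − H_s/15 = 12 − 5.902 = 6.098 h local solar time.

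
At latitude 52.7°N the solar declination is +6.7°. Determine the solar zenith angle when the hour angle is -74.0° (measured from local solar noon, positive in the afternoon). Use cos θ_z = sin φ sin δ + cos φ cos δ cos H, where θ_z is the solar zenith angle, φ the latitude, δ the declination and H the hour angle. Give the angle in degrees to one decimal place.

75.0°

With φ = 52.7°, δ = 6.7°, H = -74.00°: sin φ sin δ = 0.0928, cos φ cos δ cos H = 0.1659, so cos θ_z = 0.2587.
θ_z = arccos(0.2587) = 75.01°.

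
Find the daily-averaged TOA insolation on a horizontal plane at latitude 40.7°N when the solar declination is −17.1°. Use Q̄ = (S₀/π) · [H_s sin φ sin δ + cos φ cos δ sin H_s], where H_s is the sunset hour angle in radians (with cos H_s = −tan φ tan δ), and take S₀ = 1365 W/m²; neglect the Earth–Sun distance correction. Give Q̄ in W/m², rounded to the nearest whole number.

cos H_s = −tan(40.7°) · tan(-17.1°) = 0.2646, so H_s = arccos(0.2646) = 74.66°. In radians, H_s = 1.3031.
H_s sin φ sin δ = 1.3031 × 0.6521 × -0.2940 = -0.2498.
cos φ cos δ sin H_s = 0.7581 × 0.9558 × 0.9644 = 0.6988.
Q̄ = (1365/π) × (-0.2498 + 0.6988) = 434.49 × 0.4490 = 195.09 W/m².

195 W/m²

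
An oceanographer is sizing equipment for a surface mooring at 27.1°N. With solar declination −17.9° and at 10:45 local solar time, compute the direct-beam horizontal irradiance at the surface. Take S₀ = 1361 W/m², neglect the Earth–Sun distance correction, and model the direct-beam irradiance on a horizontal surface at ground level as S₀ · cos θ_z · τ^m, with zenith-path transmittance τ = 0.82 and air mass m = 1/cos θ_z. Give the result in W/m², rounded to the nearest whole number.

668 W/m²

Hour angle H = 15° × (10.75 − 12) = -18.75°.
cos θ_z = sin(27.1°) sin(-17.9°) + cos(27.1°) cos(-17.9°) cos(-18.75°) = -0.1400 + 0.8022 = 0.6622.
Air mass m = 1/cos θ_z = 1/0.6622 = 1.510; τ^m = 0.82^1.510 = 0.7411.
Surface direct beam = 1361 × 0.6622 × 0.7411 = 667.92 W/m².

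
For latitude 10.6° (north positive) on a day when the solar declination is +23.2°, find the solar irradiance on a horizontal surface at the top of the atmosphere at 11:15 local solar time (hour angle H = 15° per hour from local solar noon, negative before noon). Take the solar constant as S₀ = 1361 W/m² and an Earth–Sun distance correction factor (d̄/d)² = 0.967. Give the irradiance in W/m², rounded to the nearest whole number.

1262 W/m²

Hour angle H = 15° × (11.25 − 12) = -11.25°.
With φ = 10.6°, δ = 23.2°, H = -11.25°: sin φ sin δ = 0.0725, cos φ cos δ cos H = 0.8861, so cos θ_z = 0.9586.
Top-of-atmosphere irradiance = S₀ (d̄/d)² cos θ_z = 1361 × 0.967 × 0.9586 = 1261.60 W/m².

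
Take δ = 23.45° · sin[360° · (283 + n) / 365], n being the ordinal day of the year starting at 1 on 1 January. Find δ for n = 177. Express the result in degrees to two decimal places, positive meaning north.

360 × (283 + 177) / 365 = 453.699°; sin(453.699°) = 0.9979.
δ = 23.45 × 0.9979 = 23.401° ≈ +23.40°.

+23.40°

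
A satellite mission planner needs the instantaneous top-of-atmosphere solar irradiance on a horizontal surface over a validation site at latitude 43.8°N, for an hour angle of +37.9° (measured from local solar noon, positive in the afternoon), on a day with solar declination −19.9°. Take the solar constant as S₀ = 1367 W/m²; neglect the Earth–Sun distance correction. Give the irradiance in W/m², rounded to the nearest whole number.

410 W/m²

With φ = 43.8°, δ = -19.9°, H = 37.90°: sin φ sin δ = -0.2356, cos φ cos δ cos H = 0.5355, so cos θ_z = 0.2999.
Top-of-atmosphere irradiance = S₀ cos θ_z = 1367 × 0.2999 = 409.96 W/m².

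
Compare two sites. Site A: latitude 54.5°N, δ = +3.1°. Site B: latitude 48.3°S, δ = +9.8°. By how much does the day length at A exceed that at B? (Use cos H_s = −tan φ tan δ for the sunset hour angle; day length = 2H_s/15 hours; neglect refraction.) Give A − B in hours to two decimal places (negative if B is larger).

+2.07 h

A: H_s = arccos(−tan 54.5° · tan 3.1°) = 94.35°, so 2H_s/15 = 12.5800 h.
B: H_s = arccos(−tan -48.3° · tan 9.8°) = 78.82°, so 2H_s/15 = 10.5093 h.
A − B = 12.5800 − 10.5093 = 2.0707 h.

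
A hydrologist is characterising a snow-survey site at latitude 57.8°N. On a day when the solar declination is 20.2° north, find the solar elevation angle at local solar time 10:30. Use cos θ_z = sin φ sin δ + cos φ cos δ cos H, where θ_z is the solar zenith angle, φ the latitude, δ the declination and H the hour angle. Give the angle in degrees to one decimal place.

Hour angle H = 15° × (10.5 − 12) = -22.50°.
With φ = 57.8°, δ = 20.2°, H = -22.50°: sin φ sin δ = 0.2922, cos φ cos δ cos H = 0.4620, so cos θ_z = 0.7542.
θ_z = arccos(0.7542) = 41.04°, so the elevation is 90° − 41.04° = 48.96°.

49.0°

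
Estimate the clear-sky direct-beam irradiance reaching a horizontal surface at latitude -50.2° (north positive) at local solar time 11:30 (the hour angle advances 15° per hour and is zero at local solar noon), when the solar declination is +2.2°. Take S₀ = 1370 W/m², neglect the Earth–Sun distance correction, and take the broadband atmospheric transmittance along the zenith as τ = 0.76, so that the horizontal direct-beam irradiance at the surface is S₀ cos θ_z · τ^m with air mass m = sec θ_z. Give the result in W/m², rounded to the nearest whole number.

526 W/m²

Hour angle H = 15° × (11.5 − 12) = -7.50°.
cos θ_z = sin φ sin δ + cos φ cos δ cos H = (-0.7683)(0.0384) + (0.6401)(0.9993)(0.9914) = 0.6046.
Air mass m = 1/cos θ_z = 1/0.6046 = 1.654; τ^m = 0.76^1.654 = 0.6351.
Surface direct beam = 1370 × 0.6046 × 0.6351 = 526.05 W/m².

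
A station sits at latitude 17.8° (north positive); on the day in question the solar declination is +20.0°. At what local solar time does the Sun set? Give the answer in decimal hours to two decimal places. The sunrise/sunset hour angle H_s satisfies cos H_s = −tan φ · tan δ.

18.45 h

The sunset hour angle satisfies cos H_s = −tan φ tan δ = -0.1169, giving H_s = 96.71°.
Sunset is at 12 + H_s/15 = 12 + 6.447 = 18.447 h local solar time.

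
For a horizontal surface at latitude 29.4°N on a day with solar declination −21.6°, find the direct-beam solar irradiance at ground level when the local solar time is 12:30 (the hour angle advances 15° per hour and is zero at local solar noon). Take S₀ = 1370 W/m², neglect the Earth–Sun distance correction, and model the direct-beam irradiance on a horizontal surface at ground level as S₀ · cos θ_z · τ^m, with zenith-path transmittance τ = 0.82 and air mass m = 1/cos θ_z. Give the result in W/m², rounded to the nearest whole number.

Hour angle H = 15° × (12.5 − 12) = 7.50°.
cos θ_z = sin(29.4°) sin(-21.6°) + cos(29.4°) cos(-21.6°) cos(7.50°) = -0.1807 + 0.8031 = 0.6224.
Air mass m = 1/cos θ_z = 1/0.6224 = 1.607; τ^m = 0.82^1.607 = 0.7269.
Surface direct beam = 1370 × 0.6224 × 0.7269 = 619.82 W/m².

620 W/m²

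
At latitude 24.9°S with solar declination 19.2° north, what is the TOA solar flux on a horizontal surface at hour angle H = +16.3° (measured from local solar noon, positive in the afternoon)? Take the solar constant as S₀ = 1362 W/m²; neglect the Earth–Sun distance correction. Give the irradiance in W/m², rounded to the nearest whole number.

cos θ_z = sin(-24.9°) sin(19.2°) + cos(-24.9°) cos(19.2°) cos(16.30°) = -0.1385 + 0.8222 = 0.6837.
Top-of-atmosphere irradiance = S₀ cos θ_z = 1362 × 0.6837 = 931.20 W/m².

931 W/m²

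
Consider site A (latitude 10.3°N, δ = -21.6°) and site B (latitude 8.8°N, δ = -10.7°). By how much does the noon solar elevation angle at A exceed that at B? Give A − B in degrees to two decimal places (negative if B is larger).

A: 90° − |10.3 − (-21.6)| = 58.10°.
B: 90° − |8.8 − (-10.7)| = 70.50°.
A − B = 58.10 − 70.50 = -12.40°.

-12.40°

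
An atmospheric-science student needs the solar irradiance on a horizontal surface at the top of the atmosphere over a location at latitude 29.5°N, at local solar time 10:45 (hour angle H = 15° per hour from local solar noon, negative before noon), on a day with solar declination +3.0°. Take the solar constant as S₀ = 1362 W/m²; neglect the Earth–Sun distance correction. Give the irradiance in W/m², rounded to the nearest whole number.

Hour angle H = 15° × (10.75 − 12) = -18.75°.
cos θ_z = sin φ sin δ + cos φ cos δ cos H = (0.4924)(0.0523) + (0.8704)(0.9986)(0.9469) = 0.8488.
Top-of-atmosphere irradiance = S₀ cos θ_z = 1362 × 0.8488 = 1156.07 W/m².

1156 W/m²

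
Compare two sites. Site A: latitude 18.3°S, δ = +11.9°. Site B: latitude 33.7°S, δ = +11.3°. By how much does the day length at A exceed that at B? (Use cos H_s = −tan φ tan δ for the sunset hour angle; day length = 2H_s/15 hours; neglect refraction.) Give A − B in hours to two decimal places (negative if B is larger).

+0.49 h

A: H_s = arccos(−tan -18.3° · tan 11.9°) = 86.00°, so 2H_s/15 = 11.4667 h.
B: H_s = arccos(−tan -33.7° · tan 11.3°) = 82.34°, so 2H_s/15 = 10.9787 h.
A − B = 11.4667 − 10.9787 = 0.4880 h.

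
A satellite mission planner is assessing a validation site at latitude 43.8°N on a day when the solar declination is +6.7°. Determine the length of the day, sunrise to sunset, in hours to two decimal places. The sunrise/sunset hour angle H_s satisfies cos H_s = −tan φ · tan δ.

12.86 hours

−tan φ tan δ = −(0.9590)(0.1175) = -0.1127; H_s = arccos(-0.1127) = 96.47°.
Day length = 2 H_s / 15° h⁻¹ = 192.94° / 15 = 12.863 h.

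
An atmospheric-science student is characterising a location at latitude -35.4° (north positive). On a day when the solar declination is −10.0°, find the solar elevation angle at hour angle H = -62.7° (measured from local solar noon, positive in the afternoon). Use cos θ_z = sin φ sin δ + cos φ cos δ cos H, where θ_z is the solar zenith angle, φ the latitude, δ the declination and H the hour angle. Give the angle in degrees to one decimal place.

28.0°

cos θ_z = sin(-35.4°) sin(-10.0°) + cos(-35.4°) cos(-10.0°) cos(-62.70°) = 0.1006 + 0.3682 = 0.4688.
θ_z = arccos(0.4688) = 62.04°, so the elevation is 90° − 62.04° = 27.96°.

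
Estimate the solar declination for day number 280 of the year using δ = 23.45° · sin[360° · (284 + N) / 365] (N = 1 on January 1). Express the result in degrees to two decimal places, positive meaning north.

360 × (284 + 280) / 365 = 556.274°; sin(556.274°) = -0.2802.
δ = 23.45 × -0.2802 = -6.571° ≈ -6.57°.

-6.57°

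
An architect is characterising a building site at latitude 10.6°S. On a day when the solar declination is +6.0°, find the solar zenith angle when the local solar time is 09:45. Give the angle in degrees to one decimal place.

Hour angle H = 15° × (9.75 − 12) = -33.75°.
cos θ_z = sin φ sin δ + cos φ cos δ cos H = (-0.1840)(0.1045) + (0.9829)(0.9945)(0.8315) = 0.7936.
θ_z = arccos(0.7936) = 37.48°.

37.5°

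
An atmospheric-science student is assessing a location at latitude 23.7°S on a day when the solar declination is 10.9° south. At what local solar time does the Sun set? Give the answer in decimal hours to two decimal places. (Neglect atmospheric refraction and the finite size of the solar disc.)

cos H_s = −tan(-23.7°) · tan(-10.9°) = -0.0845, so H_s = arccos(-0.0845) = 94.85°.
Sunset is at 12 + H_s/15 = 12 + 6.323 = 18.323 h local solar time.

18.32 h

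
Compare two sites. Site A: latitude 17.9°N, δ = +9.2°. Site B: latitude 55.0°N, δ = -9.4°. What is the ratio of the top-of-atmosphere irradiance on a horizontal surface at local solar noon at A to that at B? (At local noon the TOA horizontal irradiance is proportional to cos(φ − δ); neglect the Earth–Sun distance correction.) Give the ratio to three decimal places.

2.288

A: cos θ_z = cos(17.9° − (9.2°)) = 0.9885.
B: cos θ_z = cos(55.0° − (-9.4°)) = 0.4321.
Ratio A/B = 0.9885 / 0.4321 = 2.2877.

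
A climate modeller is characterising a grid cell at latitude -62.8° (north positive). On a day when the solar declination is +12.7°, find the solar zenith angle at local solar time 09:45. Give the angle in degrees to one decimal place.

79.9°

Hour angle H = 15° × (9.75 − 12) = -33.75°.
cos θ_z = sin(-62.8°) sin(12.7°) + cos(-62.8°) cos(12.7°) cos(-33.75°) = -0.1955 + 0.3708 = 0.1753.
θ_z = arccos(0.1753) = 79.90°.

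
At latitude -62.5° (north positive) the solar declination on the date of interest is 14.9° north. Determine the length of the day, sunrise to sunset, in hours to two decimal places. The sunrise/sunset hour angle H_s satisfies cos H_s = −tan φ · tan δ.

7.90 hours

−tan φ tan δ = −(-1.9210)(0.2661) = 0.5112; H_s = arccos(0.5112) = 59.26°.
Day length = 2 H_s / 15° h⁻¹ = 118.52° / 15 = 7.901 h.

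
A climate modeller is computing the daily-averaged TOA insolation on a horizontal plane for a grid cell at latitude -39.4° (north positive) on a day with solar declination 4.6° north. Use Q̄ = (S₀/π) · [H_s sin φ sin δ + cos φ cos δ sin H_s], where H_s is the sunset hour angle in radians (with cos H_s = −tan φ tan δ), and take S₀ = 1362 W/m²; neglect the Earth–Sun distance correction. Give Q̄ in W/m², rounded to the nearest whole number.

−tan φ tan δ = −(-0.8214)(0.0805) = 0.0661; H_s = arccos(0.0661) = 86.21°. In radians, H_s = 1.5046.
H_s sin φ sin δ = 1.5046 × -0.6347 × 0.0802 = -0.0766.
cos φ cos δ sin H_s = 0.7727 × 0.9968 × 0.9978 = 0.7685.
Q̄ = (1362/π) × (-0.0766 + 0.7685) = 433.54 × 0.6919 = 299.97 W/m².

300 W/m²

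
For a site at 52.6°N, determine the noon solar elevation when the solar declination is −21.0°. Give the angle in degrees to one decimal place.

At local solar noon the hour angle is zero, so the elevation is 90° − |φ − δ| = 90° − |52.6° − (-21.0°)| = 90° − 73.6° = 16.4°.

16.4°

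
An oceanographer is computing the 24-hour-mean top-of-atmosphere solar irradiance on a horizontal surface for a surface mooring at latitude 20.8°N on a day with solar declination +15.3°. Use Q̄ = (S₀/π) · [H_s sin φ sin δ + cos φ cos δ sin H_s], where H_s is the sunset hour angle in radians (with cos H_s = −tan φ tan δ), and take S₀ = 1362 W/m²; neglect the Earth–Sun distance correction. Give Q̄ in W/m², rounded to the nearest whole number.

−tan φ tan δ = −(0.3799)(0.2736) = -0.1039; H_s = arccos(-0.1039) = 95.96°. In radians, H_s = 1.6748.
H_s sin φ sin δ = 1.6748 × 0.3551 × 0.2639 = 0.1569.
cos φ cos δ sin H_s = 0.9348 × 0.9646 × 0.9946 = 0.8968.
Q̄ = (1362/π) × (0.1569 + 0.8968) = 433.54 × 1.0537 = 456.82 W/m².

457 W/m²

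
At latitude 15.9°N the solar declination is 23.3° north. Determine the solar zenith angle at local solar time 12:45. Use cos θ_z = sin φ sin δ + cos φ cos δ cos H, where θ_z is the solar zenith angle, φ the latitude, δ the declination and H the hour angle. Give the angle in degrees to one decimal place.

Hour angle H = 15° × (12.75 − 12) = 11.25°.
cos θ_z = sin φ sin δ + cos φ cos δ cos H = (0.2740)(0.3955) + (0.9617)(0.9184)(0.9808) = 0.9746.
θ_z = arccos(0.9746) = 12.94°.

12.9°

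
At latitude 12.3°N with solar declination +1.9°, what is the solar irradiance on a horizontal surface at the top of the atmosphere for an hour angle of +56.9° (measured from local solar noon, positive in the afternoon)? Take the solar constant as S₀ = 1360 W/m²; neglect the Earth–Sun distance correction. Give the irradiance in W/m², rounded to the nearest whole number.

cos θ_z = sin(12.3°) sin(1.9°) + cos(12.3°) cos(1.9°) cos(56.90°) = 0.0071 + 0.5333 = 0.5404.
Top-of-atmosphere irradiance = S₀ cos θ_z = 1360 × 0.5404 = 734.94 W/m².

735 W/m²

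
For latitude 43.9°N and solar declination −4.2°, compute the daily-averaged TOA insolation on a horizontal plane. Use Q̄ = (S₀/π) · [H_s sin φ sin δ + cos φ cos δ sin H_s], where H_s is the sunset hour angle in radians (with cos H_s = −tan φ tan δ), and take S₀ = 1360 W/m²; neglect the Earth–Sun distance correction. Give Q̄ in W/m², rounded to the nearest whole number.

277 W/m²

cos H_s = −tan(43.9°) · tan(-4.2°) = 0.0707, so H_s = arccos(0.0707) = 85.95°. In radians, H_s = 1.5001.
H_s sin φ sin δ = 1.5001 × 0.6934 × -0.0732 = -0.0761.
cos φ cos δ sin H_s = 0.7206 × 0.9973 × 0.9975 = 0.7169.
Q̄ = (1360/π) × (-0.0761 + 0.7169) = 432.90 × 0.6408 = 277.40 W/m².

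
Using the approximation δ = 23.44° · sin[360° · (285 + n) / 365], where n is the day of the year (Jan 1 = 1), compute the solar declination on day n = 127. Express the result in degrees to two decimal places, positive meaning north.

360 × (285 + 127) / 365 = 406.356°; sin(406.356°) = 0.7236.
δ = 23.44 × 0.7236 = 16.961° ≈ +16.96°.

+16.96°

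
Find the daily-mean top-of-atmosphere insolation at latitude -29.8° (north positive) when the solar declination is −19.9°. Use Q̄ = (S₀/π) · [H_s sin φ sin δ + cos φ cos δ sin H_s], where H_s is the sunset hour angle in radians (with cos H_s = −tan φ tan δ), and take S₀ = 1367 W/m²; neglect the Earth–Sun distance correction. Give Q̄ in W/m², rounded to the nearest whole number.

478 W/m²

cos H_s = −tan(-29.8°) · tan(-19.9°) = -0.2073, so H_s = arccos(-0.2073) = 101.96°. In radians, H_s = 1.7795.
H_s sin φ sin δ = 1.7795 × -0.4970 × -0.3404 = 0.3011.
cos φ cos δ sin H_s = 0.8678 × 0.9403 × 0.9783 = 0.7983.
Q̄ = (1367/π) × (0.3011 + 0.7983) = 435.13 × 1.0994 = 478.38 W/m².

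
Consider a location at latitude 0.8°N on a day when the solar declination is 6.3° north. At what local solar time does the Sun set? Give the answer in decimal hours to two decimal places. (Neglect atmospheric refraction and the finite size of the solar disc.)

18.01 h

The sunset hour angle satisfies cos H_s = −tan φ tan δ = -0.0015, giving H_s = 90.09°.
Sunset is at 12 + H_s/15 = 12 + 6.006 = 18.006 h local solar time.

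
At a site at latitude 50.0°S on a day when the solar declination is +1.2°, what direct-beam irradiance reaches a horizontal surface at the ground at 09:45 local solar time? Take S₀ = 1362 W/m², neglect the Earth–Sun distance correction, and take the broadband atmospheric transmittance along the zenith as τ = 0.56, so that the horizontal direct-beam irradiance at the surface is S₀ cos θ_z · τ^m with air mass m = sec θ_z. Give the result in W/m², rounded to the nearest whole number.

231 W/m²

Hour angle H = 15° × (9.75 − 12) = -33.75°.
With φ = -50.0°, δ = 1.2°, H = -33.75°: sin φ sin δ = -0.0160, cos φ cos δ cos H = 0.5343, so cos θ_z = 0.5183.
Air mass m = 1/cos θ_z = 1/0.5183 = 1.929; τ^m = 0.56^1.929 = 0.3268.
Surface direct beam = 1362 × 0.5183 × 0.3268 = 230.70 W/m².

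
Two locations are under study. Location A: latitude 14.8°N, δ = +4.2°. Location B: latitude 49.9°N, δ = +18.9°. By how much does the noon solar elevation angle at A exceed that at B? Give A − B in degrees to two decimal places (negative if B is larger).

A: 90° − |14.8 − (4.2)| = 79.40°.
B: 90° − |49.9 − (18.9)| = 59.00°.
A − B = 79.40 − 59.00 = 20.40°.

+20.40°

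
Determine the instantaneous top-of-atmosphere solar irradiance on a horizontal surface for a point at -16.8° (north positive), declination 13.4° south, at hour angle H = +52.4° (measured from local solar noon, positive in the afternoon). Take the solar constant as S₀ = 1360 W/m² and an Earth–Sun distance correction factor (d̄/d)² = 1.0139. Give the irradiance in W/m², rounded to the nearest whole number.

cos θ_z = sin φ sin δ + cos φ cos δ cos H = (-0.2890)(-0.2317) + (0.9573)(0.9728)(0.6101) = 0.6351.
Top-of-atmosphere irradiance = S₀ (d̄/d)² cos θ_z = 1360 × 1.0139 × 0.6351 = 875.74 W/m².

876 W/m²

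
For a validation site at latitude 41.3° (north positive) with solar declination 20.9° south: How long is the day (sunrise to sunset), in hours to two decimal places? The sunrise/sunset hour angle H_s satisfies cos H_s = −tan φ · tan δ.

−tan φ tan δ = −(0.8785)(-0.3819) = 0.3355; H_s = arccos(0.3355) = 70.40°.
Day length = 2 H_s / 15° h⁻¹ = 140.80° / 15 = 9.387 h.

9.39 hours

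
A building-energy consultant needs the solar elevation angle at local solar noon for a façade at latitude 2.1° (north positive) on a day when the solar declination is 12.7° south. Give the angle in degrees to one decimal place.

75.2°

At local solar noon the hour angle is zero, so the elevation is 90° − |φ − δ| = 90° − |2.1° − (-12.7°)| = 90° − 14.8° = 75.2°.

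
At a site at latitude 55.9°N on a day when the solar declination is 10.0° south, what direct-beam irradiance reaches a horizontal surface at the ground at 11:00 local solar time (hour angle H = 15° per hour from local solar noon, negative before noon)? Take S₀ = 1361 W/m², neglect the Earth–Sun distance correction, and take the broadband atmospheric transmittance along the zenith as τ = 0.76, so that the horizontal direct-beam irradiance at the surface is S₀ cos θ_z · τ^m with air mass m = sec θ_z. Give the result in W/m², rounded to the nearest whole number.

262 W/m²

Hour angle H = 15° × (11 − 12) = -15.00°.
cos θ_z = sin φ sin δ + cos φ cos δ cos H = (0.8281)(-0.1736) + (0.5606)(0.9848)(0.9659) = 0.3895.
Air mass m = 1/cos θ_z = 1/0.3895 = 2.567; τ^m = 0.76^2.567 = 0.4944.
Surface direct beam = 1361 × 0.3895 × 0.4944 = 262.09 W/m².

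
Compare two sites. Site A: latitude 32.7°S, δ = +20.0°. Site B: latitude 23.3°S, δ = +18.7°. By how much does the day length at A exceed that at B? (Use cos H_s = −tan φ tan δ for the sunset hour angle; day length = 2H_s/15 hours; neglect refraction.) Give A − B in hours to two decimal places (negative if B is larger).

-0.68 h

A: H_s = arccos(−tan -32.7° · tan 20.0°) = 76.49°, so 2H_s/15 = 10.1987 h.
B: H_s = arccos(−tan -23.3° · tan 18.7°) = 81.62°, so 2H_s/15 = 10.8827 h.
A − B = 10.1987 − 10.8827 = -0.6840 h.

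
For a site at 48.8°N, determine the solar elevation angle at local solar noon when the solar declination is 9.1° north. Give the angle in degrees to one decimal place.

50.3°

At local solar noon the hour angle is zero, so the elevation is 90° − |φ − δ| = 90° − |48.8° − (9.1°)| = 90° − 39.7° = 50.3°.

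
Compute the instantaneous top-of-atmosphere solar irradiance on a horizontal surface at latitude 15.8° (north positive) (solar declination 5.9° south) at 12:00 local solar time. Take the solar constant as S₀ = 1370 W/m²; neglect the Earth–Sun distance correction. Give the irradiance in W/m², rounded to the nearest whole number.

Hour angle H = 15° × (12 − 12) = 0.00°.
cos θ_z = sin(15.8°) sin(-5.9°) + cos(15.8°) cos(-5.9°) cos(0.00°) = -0.0280 + 0.9571 = 0.9291.
Top-of-atmosphere irradiance = S₀ cos θ_z = 1370 × 0.9291 = 1272.87 W/m².

1273 W/m²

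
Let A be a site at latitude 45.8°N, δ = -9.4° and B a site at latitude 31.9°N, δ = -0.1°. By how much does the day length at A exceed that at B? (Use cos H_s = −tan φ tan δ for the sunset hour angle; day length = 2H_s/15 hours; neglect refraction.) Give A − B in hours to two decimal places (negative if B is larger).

-1.30 h

A: H_s = arccos(−tan 45.8° · tan -9.4°) = 80.20°, so 2H_s/15 = 10.6933 h.
B: H_s = arccos(−tan 31.9° · tan -0.1°) = 89.94°, so 2H_s/15 = 11.9920 h.
A − B = 10.6933 − 11.9920 = -1.2987 h.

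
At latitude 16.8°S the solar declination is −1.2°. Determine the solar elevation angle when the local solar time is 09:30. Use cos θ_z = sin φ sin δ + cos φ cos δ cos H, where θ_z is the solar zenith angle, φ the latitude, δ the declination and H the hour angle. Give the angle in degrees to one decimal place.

49.9°

Hour angle H = 15° × (9.5 − 12) = -37.50°.
With φ = -16.8°, δ = -1.2°, H = -37.50°: sin φ sin δ = 0.0061, cos φ cos δ cos H = 0.7593, so cos θ_z = 0.7654.
θ_z = arccos(0.7654) = 40.06°, so the elevation is 90° − 40.06° = 49.94°.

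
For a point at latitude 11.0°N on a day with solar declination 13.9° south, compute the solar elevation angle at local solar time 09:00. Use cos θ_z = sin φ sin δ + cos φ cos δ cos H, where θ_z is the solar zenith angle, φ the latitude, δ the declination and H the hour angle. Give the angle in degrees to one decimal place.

38.9°

Hour angle H = 15° × (9 − 12) = -45.00°.
cos θ_z = sin(11.0°) sin(-13.9°) + cos(11.0°) cos(-13.9°) cos(-45.00°) = -0.0458 + 0.6738 = 0.6280.
θ_z = arccos(0.6280) = 51.10°, so the elevation is 90° − 51.10° = 38.90°.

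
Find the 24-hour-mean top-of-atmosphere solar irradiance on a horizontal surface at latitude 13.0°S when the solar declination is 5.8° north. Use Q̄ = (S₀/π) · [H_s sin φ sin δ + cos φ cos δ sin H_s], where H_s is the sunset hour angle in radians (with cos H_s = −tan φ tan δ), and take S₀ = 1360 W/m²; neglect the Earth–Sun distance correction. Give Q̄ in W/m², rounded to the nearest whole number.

−tan φ tan δ = −(-0.2309)(0.1016) = 0.0235; H_s = arccos(0.0235) = 88.65°. In radians, H_s = 1.5472.
H_s sin φ sin δ = 1.5472 × -0.2250 × 0.1011 = -0.0352.
cos φ cos δ sin H_s = 0.9744 × 0.9949 × 0.9997 = 0.9691.
Q̄ = (1360/π) × (-0.0352 + 0.9691) = 432.90 × 0.9339 = 404.29 W/m².

404 W/m²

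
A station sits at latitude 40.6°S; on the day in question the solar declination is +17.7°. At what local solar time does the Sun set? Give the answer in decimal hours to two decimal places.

The sunset hour angle satisfies cos H_s = −tan φ tan δ = 0.2735, giving H_s = 74.13°.
Sunset is at 12 + H_s/15 = 12 + 4.942 = 16.942 h local solar time.

16.94 h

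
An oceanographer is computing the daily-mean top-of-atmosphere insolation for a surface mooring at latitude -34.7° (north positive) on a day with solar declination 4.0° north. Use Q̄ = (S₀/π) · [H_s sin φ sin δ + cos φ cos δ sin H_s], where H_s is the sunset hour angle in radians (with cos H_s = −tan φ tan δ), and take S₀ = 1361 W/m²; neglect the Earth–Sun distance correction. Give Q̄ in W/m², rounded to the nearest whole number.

−tan φ tan δ = −(-0.6924)(0.0699) = 0.0484; H_s = arccos(0.0484) = 87.23°. In radians, H_s = 1.5225.
H_s sin φ sin δ = 1.5225 × -0.5693 × 0.0698 = -0.0605.
cos φ cos δ sin H_s = 0.8221 × 0.9976 × 0.9988 = 0.8191.
Q̄ = (1361/π) × (-0.0605 + 0.8191) = 433.22 × 0.7586 = 328.64 W/m².

329 W/m²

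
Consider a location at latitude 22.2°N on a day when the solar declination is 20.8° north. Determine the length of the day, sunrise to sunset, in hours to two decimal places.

The sunset hour angle satisfies cos H_s = −tan φ tan δ = -0.1550, giving H_s = 98.92°.
Day length = 2 H_s / 15° h⁻¹ = 197.84° / 15 = 13.189 h.

13.19 hours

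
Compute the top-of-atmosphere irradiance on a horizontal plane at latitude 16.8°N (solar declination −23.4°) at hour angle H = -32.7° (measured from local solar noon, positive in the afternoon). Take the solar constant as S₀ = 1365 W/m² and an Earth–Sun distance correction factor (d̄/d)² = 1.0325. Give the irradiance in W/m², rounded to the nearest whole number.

With φ = 16.8°, δ = -23.4°, H = -32.70°: sin φ sin δ = -0.1148, cos φ cos δ cos H = 0.7393, so cos θ_z = 0.6245.
Top-of-atmosphere irradiance = S₀ (d̄/d)² cos θ_z = 1365 × 1.0325 × 0.6245 = 880.15 W/m².

880 W/m²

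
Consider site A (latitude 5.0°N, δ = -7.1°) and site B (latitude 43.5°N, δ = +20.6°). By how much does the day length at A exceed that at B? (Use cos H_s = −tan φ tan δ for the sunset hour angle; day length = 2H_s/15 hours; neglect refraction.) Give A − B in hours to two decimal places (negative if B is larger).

A: H_s = arccos(−tan 5.0° · tan -7.1°) = 89.38°, so 2H_s/15 = 11.9173 h.
B: H_s = arccos(−tan 43.5° · tan 20.6°) = 110.90°, so 2H_s/15 = 14.7867 h.
A − B = 11.9173 − 14.7867 = -2.8694 h.

-2.87 h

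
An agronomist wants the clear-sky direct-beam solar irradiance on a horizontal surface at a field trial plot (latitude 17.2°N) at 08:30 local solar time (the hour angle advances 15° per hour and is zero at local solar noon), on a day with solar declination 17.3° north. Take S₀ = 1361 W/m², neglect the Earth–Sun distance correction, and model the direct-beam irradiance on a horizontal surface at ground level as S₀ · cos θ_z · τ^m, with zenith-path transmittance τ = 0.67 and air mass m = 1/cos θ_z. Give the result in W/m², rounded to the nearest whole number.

470 W/m²

Hour angle H = 15° × (8.5 − 12) = -52.50°.
cos θ_z = sin φ sin δ + cos φ cos δ cos H = (0.2957)(0.2974) + (0.9553)(0.9548)(0.6088) = 0.6432.
Air mass m = 1/cos θ_z = 1/0.6432 = 1.555; τ^m = 0.67^1.555 = 0.5365.
Surface direct beam = 1361 × 0.6432 × 0.5365 = 469.65 W/m².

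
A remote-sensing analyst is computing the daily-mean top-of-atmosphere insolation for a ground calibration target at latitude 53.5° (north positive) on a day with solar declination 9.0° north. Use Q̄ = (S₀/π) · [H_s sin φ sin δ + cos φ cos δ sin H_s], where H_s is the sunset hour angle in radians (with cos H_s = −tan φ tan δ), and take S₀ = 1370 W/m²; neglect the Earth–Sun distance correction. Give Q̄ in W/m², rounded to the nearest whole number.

cos H_s = −tan(53.5°) · tan(9.0°) = -0.2140, so H_s = arccos(-0.2140) = 102.36°. In radians, H_s = 1.7865.
H_s sin φ sin δ = 1.7865 × 0.8039 × 0.1564 = 0.2246.
cos φ cos δ sin H_s = 0.5948 × 0.9877 × 0.9768 = 0.5739.
Q̄ = (1370/π) × (0.2246 + 0.5739) = 436.08 × 0.7985 = 348.21 W/m².

348 W/m²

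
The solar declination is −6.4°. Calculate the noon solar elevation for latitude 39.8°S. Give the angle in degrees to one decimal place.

56.6°

At local solar noon the hour angle is zero, so the elevation is 90° − |φ − δ| = 90° − |-39.8° − (-6.4°)| = 90° − 33.4° = 56.6°.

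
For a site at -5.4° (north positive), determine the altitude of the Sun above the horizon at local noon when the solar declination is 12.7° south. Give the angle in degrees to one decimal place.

82.7°

At local solar noon the hour angle is zero, so the elevation is 90° − |φ − δ| = 90° − |-5.4° − (-12.7°)| = 90° − 7.3° = 82.7°.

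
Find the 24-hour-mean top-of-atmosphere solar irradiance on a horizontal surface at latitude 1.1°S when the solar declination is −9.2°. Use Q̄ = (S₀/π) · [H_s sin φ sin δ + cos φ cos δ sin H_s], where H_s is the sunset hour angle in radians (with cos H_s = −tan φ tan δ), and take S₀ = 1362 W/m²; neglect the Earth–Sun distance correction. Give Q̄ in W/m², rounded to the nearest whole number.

430 W/m²

The sunset hour angle satisfies cos H_s = −tan φ tan δ = -0.0031, giving H_s = 90.18°. In radians, H_s = 1.5739.
H_s sin φ sin δ = 1.5739 × -0.0192 × -0.1599 = 0.0048.
cos φ cos δ sin H_s = 0.9998 × 0.9871 × 1.0000 = 0.9869.
Q̄ = (1362/π) × (0.0048 + 0.9869) = 433.54 × 0.9917 = 429.94 W/m².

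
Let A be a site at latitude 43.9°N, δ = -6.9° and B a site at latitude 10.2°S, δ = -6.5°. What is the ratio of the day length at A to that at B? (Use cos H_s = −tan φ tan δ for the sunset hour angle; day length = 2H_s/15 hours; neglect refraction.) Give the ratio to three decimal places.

A: H_s = arccos(−tan 43.9° · tan -6.9°) = 83.31°, so 2H_s/15 = 11.1080 h.
B: H_s = arccos(−tan -10.2° · tan -6.5°) = 91.17°, so 2H_s/15 = 12.1560 h.
Ratio A/B = 11.1080 / 12.1560 = 0.9138.

0.914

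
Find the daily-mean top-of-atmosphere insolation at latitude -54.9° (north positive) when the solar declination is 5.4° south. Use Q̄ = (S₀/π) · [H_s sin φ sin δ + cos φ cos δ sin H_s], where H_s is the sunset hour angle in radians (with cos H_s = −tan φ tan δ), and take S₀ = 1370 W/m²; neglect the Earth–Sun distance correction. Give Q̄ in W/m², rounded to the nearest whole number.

305 W/m²

The sunset hour angle satisfies cos H_s = −tan φ tan δ = -0.1345, giving H_s = 97.73°. In radians, H_s = 1.7057.
H_s sin φ sin δ = 1.7057 × -0.8181 × -0.0941 = 0.1313.
cos φ cos δ sin H_s = 0.5750 × 0.9956 × 0.9909 = 0.5673.
Q̄ = (1370/π) × (0.1313 + 0.5673) = 436.08 × 0.6986 = 304.65 W/m².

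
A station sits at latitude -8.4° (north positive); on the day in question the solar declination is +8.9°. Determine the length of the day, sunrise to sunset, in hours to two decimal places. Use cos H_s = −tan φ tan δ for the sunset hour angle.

−tan φ tan δ = −(-0.1477)(0.1566) = 0.0231; H_s = arccos(0.0231) = 88.68°.
Day length = 2 H_s / 15° h⁻¹ = 177.36° / 15 = 11.824 h.

11.82 hours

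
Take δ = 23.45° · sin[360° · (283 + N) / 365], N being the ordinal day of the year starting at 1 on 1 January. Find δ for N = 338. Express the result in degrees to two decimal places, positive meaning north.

-22.36°

360 × (283 + 338) / 365 = 612.493°; sin(612.493°) = -0.9537.
δ = 23.45 × -0.9537 = -22.364° ≈ -22.36°.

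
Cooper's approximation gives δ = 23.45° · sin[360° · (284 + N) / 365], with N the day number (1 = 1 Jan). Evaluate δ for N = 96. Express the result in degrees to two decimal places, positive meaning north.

360 × (284 + 96) / 365 = 374.795°; sin(374.795°) = 0.2554.
δ = 23.45 × 0.2554 = 5.989° ≈ +5.99°.

+5.99°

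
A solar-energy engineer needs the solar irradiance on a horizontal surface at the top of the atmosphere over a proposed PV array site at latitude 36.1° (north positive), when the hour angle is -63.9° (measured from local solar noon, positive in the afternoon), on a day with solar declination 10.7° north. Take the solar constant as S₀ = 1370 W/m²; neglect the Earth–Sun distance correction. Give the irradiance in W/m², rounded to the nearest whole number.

cos θ_z = sin φ sin δ + cos φ cos δ cos H = (0.5892)(0.1857) + (0.8080)(0.9826)(0.4399) = 0.4587.
Top-of-atmosphere irradiance = S₀ cos θ_z = 1370 × 0.4587 = 628.42 W/m².

628 W/m²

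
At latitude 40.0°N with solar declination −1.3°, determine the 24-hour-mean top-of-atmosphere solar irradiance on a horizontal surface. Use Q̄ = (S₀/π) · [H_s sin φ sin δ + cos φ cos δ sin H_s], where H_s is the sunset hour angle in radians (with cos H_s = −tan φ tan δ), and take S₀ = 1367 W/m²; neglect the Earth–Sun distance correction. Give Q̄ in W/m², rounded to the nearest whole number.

cos H_s = −tan(40.0°) · tan(-1.3°) = 0.0190, so H_s = arccos(0.0190) = 88.91°. In radians, H_s = 1.5518.
H_s sin φ sin δ = 1.5518 × 0.6428 × -0.0227 = -0.0226.
cos φ cos δ sin H_s = 0.7660 × 0.9997 × 0.9998 = 0.7656.
Q̄ = (1367/π) × (-0.0226 + 0.7656) = 435.13 × 0.7430 = 323.30 W/m².

323 W/m²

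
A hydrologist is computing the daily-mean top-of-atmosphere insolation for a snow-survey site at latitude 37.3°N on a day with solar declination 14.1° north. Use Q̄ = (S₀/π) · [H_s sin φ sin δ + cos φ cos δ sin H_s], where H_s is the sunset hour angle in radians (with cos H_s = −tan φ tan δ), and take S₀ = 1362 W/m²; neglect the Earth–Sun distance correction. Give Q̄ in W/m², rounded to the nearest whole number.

cos H_s = −tan(37.3°) · tan(14.1°) = -0.1913, so H_s = arccos(-0.1913) = 101.03°. In radians, H_s = 1.7633.
H_s sin φ sin δ = 1.7633 × 0.6060 × 0.2436 = 0.2603.
cos φ cos δ sin H_s = 0.7955 × 0.9699 × 0.9815 = 0.7573.
Q̄ = (1362/π) × (0.2603 + 0.7573) = 433.54 × 1.0176 = 441.17 W/m².

441 W/m²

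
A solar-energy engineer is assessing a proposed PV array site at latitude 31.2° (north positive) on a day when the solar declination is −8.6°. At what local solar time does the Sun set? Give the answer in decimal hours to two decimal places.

17.65 h

−tan φ tan δ = −(0.6056)(-0.1512) = 0.0916; H_s = arccos(0.0916) = 84.74°.
Sunset is at 12 + H_s/15 = 12 + 5.649 = 17.649 h local solar time.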